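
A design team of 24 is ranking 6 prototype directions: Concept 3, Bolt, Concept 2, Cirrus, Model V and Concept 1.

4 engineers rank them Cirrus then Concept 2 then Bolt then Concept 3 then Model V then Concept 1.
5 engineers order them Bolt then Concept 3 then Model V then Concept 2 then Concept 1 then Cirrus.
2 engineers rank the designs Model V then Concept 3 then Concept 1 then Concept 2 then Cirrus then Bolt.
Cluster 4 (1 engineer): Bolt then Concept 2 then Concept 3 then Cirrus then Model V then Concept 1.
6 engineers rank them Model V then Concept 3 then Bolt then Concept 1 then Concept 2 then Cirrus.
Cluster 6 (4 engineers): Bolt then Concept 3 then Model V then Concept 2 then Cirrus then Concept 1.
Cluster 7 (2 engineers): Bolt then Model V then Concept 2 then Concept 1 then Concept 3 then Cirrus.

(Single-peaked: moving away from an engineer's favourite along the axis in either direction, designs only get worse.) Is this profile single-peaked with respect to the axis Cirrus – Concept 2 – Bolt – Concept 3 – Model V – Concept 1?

Axis positions: Cirrus=1, Concept 2=2, Bolt=3, Concept 3=4, Model V=5, Concept 1=6.
Cluster 1 (peak Cirrus at position 1): ranking walks positions 1-2-3-4-5-6, expanding outward from the peak — single-peaked.
Cluster 2 (peak Bolt at position 3): ranking walks positions 3-4-5-2-6-1, expanding outward from the peak — single-peaked.
Cluster 3: ranking walks positions 5-4-6-2-1-3; Concept 2 is ranked above Bolt even though Bolt lies between Concept 2 and the peak Model V on the axis — preferences dip and rise again. Not single-peaked.
Cluster 4 (peak Bolt at position 3): ranking walks positions 3-2-4-1-5-6, expanding outward from the peak — single-peaked.
Cluster 5 (peak Model V at position 5): ranking walks positions 5-4-3-6-2-1, expanding outward from the peak — single-peaked.
Cluster 6 (peak Bolt at position 3): ranking walks positions 3-4-5-2-1-6, expanding outward from the peak — single-peaked.
Cluster 7: ranking walks positions 3-5-2-6-4-1; Model V is ranked above Concept 3 even though Concept 3 lies between Model V and the peak Bolt on the axis — preferences dip and rise again. Not single-peaked.
Cluster 3 violates single-peakedness, so the profile is not single-peaked on this axis.

no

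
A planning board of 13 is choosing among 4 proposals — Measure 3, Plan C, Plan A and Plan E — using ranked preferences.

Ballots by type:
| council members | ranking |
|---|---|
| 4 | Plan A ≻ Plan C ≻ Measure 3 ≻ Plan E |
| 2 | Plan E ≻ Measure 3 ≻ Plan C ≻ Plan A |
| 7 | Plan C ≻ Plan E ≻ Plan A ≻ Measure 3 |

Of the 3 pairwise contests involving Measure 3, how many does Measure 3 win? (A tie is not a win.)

Measure 3 against each rival (13 council members):
Measure 3 vs Plan C: Measure 3 is ranked higher on 2 ballots, Plan C on 11. Plan C wins 11–2.
Measure 3–Plan A: Plan A 11–2.
Measure 3 vs Plan E: Plan E wins 9–4.
Measure 3 beats no one; loses to Plan C, Plan A, Plan E — 0 pairwise wins.

0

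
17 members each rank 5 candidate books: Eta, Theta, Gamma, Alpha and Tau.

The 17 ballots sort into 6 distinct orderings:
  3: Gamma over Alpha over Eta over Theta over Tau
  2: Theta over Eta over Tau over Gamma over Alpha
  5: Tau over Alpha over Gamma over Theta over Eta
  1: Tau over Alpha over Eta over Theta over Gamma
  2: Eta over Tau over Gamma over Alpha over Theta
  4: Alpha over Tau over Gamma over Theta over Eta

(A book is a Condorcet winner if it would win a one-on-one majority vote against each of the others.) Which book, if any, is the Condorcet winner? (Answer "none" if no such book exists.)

Tau

Check each pair by majority over 17 ballots:
Eta vs Theta: Eta preferred on 3+1+2 = 6 ballots; Theta wins 11–6.
Eta vs Gamma: 5 to 12, Gamma.
Eta vs Alpha: Eta is ranked higher on 2+2 = 4 ballots, Alpha on 13. Alpha wins 13–4.
Eta vs Tau: 7 to 10, Tau.
Theta vs Gamma: 3 to 14, Gamma.
Theta vs Alpha: Theta preferred on 2 ballots; Alpha wins 15–2.
Theta vs Tau: Theta preferred on 3+2 = 5 ballots; Tau wins 12–5.
Gamma vs Alpha: 7 to 10, Alpha.
Gamma vs Tau: 3 to 14, Tau.
Alpha vs Tau: Alpha preferred on 3+4 = 7 ballots; Tau wins 10–7.
Tau defeats every rival head-to-head and is the Condorcet winner.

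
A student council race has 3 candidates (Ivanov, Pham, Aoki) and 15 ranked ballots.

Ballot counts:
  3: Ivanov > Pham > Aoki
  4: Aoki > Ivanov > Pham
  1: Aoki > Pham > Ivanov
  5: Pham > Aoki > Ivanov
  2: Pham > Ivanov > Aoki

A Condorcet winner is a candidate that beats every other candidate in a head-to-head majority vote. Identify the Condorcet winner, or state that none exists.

Pham

Pairwise majorities:
Ivanov–Pham: Pham 8–7.
Ivanov–Aoki: Aoki 10–5.
Pham vs Aoki: 10 to 5, Pham.
Pham wins every pairwise contest, so Pham is the Condorcet winner.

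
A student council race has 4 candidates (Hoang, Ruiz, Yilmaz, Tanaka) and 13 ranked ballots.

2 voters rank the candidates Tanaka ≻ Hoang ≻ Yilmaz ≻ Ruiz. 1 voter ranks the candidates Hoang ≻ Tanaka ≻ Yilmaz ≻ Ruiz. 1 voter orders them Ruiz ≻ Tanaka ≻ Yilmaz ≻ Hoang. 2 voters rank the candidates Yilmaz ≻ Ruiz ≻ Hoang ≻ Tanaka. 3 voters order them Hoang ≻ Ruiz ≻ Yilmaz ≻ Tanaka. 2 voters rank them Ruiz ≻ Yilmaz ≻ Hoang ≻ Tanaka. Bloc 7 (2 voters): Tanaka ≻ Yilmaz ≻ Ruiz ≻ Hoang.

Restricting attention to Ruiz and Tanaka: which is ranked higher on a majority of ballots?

Ruiz

Ballots ranking Ruiz above Tanaka: 1 + 2 + 3 + 2 = 8.
Ballots ranking Tanaka above Ruiz: 13 − 8 = 5.
Ruiz wins the head-to-head 8–5.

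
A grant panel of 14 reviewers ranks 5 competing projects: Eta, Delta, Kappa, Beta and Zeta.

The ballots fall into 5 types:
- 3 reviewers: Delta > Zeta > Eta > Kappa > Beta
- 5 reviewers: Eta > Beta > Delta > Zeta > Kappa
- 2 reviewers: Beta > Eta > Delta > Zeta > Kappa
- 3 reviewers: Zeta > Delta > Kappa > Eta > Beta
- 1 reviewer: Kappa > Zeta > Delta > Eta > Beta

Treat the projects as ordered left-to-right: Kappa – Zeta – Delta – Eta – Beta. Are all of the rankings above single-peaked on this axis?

yes

Axis positions: Kappa=1, Zeta=2, Delta=3, Eta=4, Beta=5.
Type 1 (peak Delta at position 3): ranking walks positions 3-2-4-1-5, expanding outward from the peak — single-peaked.
Type 2 (peak Eta at position 4): ranking walks positions 4-5-3-2-1, expanding outward from the peak — single-peaked.
Type 3 (peak Beta at position 5): ranking walks positions 5-4-3-2-1, expanding outward from the peak — single-peaked.
Type 4 (peak Zeta at position 2): ranking walks positions 2-3-1-4-5, expanding outward from the peak — single-peaked.
Type 5 (peak Kappa at position 1): ranking walks positions 1-2-3-4-5, expanding outward from the peak — single-peaked.
Every ranking is single-peaked on this axis.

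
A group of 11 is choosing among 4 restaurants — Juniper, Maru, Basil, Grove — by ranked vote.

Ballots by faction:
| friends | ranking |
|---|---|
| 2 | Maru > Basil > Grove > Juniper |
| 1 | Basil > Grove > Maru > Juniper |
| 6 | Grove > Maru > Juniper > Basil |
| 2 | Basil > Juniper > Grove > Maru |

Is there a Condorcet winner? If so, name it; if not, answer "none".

Check each pair by majority over 11 ballots:
Juniper vs Maru: Juniper is ranked higher on 2 ballots, Maru on 9. Maru wins 9–2.
Juniper vs Basil: 6 to 5, Juniper.
Juniper vs Grove: 2 for Juniper, 9 for Grove — Grove by 9–2.
Maru vs Basil: 8 to 3, Maru.
Maru vs Grove: Maru is ranked higher on 2 ballots, Grove on 9. Grove wins 9–2.
Basil vs Grove: 5 to 6, Grove.
Grove beats each of Juniper, Maru, Basil — Grove is the Condorcet winner.

Grove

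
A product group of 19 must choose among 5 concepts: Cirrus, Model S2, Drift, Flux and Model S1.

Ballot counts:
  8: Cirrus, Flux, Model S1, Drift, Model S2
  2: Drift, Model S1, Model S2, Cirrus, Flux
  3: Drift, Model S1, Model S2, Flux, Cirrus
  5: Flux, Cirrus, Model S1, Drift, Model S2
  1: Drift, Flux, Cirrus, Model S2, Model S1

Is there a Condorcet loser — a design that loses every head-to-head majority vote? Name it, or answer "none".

Model S2

Pairwise majorities:
Cirrus–Model S2: Cirrus 14–5.
Cirrus vs Drift: 8+5 = 13 for Cirrus, 6 for Drift — Cirrus by 13–6.
Cirrus vs Flux: Cirrus is ranked higher on 8+2 = 10 ballots, Flux on 9. Cirrus wins 10–9.
Cirrus vs Model S1: Cirrus wins 14–5.
Model S2 vs Drift: Drift, 19–0.
Model S2 vs Flux: Flux wins 14–5.
Model S2 vs Model S1: 1 for Model S2, 18 for Model S1 — Model S1 by 18–1.
Drift vs Flux: Drift is ranked higher on 2+3+1 = 6 ballots, Flux on 13. Flux wins 13–6.
Drift vs Model S1: 2+3+1 = 6 for Drift, 13 for Model S1 — Model S1 by 13–6.
Flux vs Model S1: Flux is ranked higher on 8+5+1 = 14 ballots, Model S1 on 5. Flux wins 14–5.
Model S2 loses to every other design — it is the Condorcet loser.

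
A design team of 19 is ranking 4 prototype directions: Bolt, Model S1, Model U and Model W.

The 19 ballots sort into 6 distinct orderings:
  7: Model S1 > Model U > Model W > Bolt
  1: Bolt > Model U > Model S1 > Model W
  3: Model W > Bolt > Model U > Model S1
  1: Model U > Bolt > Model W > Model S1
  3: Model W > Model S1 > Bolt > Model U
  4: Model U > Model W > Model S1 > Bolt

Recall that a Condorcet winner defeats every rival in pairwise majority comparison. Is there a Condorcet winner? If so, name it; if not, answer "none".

Check each pair by majority over 19 ballots:
Bolt–Model S1: Model S1 14–5.
Bolt–Model U: Model U 12–7.
Bolt vs Model W: Model W, 17–2.
Model S1 vs Model U: Model S1, 10–9.
Model S1 vs Model W: Model W wins 11–8.
Model U–Model W: Model U 13–6.
Every design loses at least once (Bolt loses to Model S1; Model S1 loses to Model W; Model U loses to Model S1; Model W loses to Model U). The majority relation contains the cycle Model S1 → Model U → Model W → Model S1, so there is no Condorcet winner.

none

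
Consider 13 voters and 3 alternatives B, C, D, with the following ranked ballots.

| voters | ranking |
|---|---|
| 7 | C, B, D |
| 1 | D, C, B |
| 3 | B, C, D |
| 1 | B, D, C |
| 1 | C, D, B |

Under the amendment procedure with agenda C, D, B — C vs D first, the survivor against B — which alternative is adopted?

C

Round 1: C vs D — 11–2, C advances.
Round 2: C vs B — 9–4, C advances.
C survives the agenda.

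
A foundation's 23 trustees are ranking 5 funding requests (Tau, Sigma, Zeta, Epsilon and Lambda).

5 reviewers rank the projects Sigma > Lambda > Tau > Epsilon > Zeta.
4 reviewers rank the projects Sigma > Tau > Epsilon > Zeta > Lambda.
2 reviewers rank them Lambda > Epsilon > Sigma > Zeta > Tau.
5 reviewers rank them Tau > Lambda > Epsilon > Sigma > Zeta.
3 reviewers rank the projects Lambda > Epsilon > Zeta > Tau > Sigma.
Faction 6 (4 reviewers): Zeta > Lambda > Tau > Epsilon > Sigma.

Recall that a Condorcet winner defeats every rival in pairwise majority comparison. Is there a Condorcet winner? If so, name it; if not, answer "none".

Lambda

Head-to-head results (23 reviewers):
Tau vs Sigma: Tau preferred on 5+3+4 = 12 ballots; Tau wins 12–11.
Tau vs Zeta: 14 to 9, Tau.
Tau vs Epsilon: 5+4+5+4 = 18 for Tau, 5 for Epsilon — Tau by 18–5.
Tau vs Lambda: Tau is ranked higher on 4+5 = 9 ballots, Lambda on 14. Lambda wins 14–9.
Sigma vs Zeta: Sigma is ranked higher on 5+4+2+5 = 16 ballots, Zeta on 7. Sigma wins 16–7.
Sigma vs Epsilon: Sigma preferred on 5+4 = 9 ballots; Epsilon wins 14–9.
Sigma vs Lambda: 9 to 14, Lambda.
Zeta vs Epsilon: 4 to 19, Epsilon.
Zeta vs Lambda: Zeta is ranked higher on 4+4 = 8 ballots, Lambda on 15. Lambda wins 15–8.
Epsilon–Lambda: Lambda 19–4.
Only Lambda has no losses; Lambda is the Condorcet winner.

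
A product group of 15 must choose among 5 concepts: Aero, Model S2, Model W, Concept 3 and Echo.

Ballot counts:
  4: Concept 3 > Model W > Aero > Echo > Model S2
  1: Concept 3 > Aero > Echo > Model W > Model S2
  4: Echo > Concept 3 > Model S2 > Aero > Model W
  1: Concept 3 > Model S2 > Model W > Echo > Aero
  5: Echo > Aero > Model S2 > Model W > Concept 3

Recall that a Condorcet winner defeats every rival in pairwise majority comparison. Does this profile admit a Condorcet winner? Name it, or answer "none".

Pairwise majorities:
Aero vs Model S2: Aero wins 10–5.
Aero vs Model W: Aero wins 10–5.
Aero vs Concept 3: Concept 3 wins 10–5.
Aero vs Echo: Echo wins 10–5.
Model S2–Model W: Model S2 10–5.
Model S2 vs Concept 3: Concept 3 wins 10–5.
Model S2 vs Echo: Echo wins 14–1.
Model W vs Concept 3: Concept 3 wins 10–5.
Model W–Echo: Echo 10–5.
Concept 3–Echo: Echo 9–6.
Echo defeats every rival head-to-head and is the Condorcet winner.

Echo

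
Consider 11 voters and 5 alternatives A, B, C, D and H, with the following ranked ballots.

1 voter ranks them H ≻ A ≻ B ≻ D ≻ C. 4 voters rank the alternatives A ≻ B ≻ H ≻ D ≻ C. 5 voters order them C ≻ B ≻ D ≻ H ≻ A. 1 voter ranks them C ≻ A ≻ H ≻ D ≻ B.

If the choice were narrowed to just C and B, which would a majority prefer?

Ballots ranking C above B: 5 + 1 = 6.
Ballots ranking B above C: 11 − 6 = 5.
C wins the head-to-head 6–5.

C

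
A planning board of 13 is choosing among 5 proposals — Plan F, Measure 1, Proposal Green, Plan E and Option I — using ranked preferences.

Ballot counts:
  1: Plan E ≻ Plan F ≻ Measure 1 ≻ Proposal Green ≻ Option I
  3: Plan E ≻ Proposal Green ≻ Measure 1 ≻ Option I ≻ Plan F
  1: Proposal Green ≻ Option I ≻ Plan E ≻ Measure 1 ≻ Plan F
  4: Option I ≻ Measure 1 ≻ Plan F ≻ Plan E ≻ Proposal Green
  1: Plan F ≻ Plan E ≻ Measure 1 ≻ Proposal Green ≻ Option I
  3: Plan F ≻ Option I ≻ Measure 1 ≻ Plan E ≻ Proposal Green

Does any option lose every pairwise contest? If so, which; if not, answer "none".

Proposal Green

Pairwise majorities:
Plan F vs Measure 1: Plan F preferred on 1+1+3 = 5 ballots; Measure 1 wins 8–5.
Plan F vs Proposal Green: Plan F preferred on 1+4+1+3 = 9 ballots; Plan F wins 9–4.
Plan F vs Plan E: Plan F, 8–5.
Plan F vs Option I: Plan F preferred on 1+1+3 = 5 ballots; Option I wins 8–5.
Measure 1 vs Proposal Green: 9 to 4, Measure 1.
Measure 1 vs Plan E: Measure 1 wins 7–6.
Measure 1–Option I: Option I 8–5.
Proposal Green vs Plan E: 1 to 12, Plan E.
Proposal Green vs Option I: 1+3+1+1 = 6 for Proposal Green, 7 for Option I — Option I by 7–6.
Plan E–Option I: Option I 8–5.
Proposal Green loses to every other option — it is the Condorcet loser.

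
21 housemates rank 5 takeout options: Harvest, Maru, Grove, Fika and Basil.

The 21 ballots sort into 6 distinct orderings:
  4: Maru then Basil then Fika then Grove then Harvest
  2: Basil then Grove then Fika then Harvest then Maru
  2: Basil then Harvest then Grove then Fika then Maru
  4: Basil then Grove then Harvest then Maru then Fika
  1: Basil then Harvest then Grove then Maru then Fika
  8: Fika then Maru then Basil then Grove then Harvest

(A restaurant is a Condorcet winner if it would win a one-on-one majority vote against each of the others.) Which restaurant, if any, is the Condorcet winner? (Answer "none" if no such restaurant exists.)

Check each pair by majority over 21 ballots:
Harvest vs Maru: Maru wins 12–9.
Harvest vs Grove: Grove, 18–3.
Harvest–Fika: Fika 14–7.
Harvest vs Basil: Basil wins 21–0.
Maru–Grove: Maru 12–9.
Maru vs Fika: Fika, 12–9.
Maru vs Basil: Maru, 12–9.
Grove vs Fika: Fika wins 12–9.
Grove vs Basil: Basil, 21–0.
Fika vs Basil: Basil wins 13–8.
Every restaurant loses at least once (Harvest loses to Maru; Maru loses to Fika; Grove loses to Maru; Fika loses to Basil; Basil loses to Maru). The majority relation contains the cycle Maru beats Basil beats Fika beats Maru, so there is no Condorcet winner.

none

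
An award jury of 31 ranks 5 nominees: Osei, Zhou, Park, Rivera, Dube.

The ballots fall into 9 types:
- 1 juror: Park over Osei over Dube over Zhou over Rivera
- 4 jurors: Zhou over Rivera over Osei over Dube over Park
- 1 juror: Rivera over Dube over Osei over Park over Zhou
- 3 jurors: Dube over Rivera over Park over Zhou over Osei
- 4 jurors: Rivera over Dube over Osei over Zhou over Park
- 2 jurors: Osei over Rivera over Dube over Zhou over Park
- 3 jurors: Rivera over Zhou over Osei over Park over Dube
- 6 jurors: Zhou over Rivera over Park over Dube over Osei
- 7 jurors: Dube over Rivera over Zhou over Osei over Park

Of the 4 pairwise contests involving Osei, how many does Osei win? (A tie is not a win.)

Osei against each rival (31 jurors):
Osei vs Zhou: 1+1+4+2 = 8 for Osei, 23 for Zhou — Zhou by 23–8.
Osei–Park: Osei 21–10.
Osei–Rivera: Rivera 28–3.
Osei vs Dube: Osei preferred on 1+4+2+3 = 10 ballots; Dube wins 21–10.
Osei beats Park; loses to Zhou, Rivera, Dube — 1 pairwise win.

1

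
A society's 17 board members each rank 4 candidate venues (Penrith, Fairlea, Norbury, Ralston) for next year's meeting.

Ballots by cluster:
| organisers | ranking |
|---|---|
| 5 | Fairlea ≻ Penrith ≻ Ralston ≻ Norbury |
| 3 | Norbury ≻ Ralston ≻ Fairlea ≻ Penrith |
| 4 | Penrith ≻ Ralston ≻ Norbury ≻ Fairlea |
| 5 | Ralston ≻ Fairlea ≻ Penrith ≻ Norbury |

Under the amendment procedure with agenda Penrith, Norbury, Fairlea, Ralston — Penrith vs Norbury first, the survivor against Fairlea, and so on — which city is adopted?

Ralston

Round 1: Penrith vs Norbury — 14–3, Penrith advances.
Round 2: Penrith vs Fairlea — 4–13, Fairlea advances.
Round 3: Fairlea vs Ralston — 5–12, Ralston advances.
The agenda winner is Ralston.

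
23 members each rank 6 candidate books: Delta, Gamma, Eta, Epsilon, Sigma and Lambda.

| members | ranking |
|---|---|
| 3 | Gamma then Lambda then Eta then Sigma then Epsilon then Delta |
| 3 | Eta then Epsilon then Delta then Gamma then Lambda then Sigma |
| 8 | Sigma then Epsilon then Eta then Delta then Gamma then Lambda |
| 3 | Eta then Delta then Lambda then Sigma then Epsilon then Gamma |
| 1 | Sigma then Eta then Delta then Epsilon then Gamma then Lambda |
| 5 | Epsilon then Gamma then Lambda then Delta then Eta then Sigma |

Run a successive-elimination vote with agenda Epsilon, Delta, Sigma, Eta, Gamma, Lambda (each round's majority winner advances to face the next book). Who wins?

Eta

Round 1: Epsilon vs Delta — 19–4, Epsilon advances.
Round 2: Epsilon vs Sigma — 8–15, Sigma advances.
Round 3: Sigma vs Eta — 9–14, Eta advances.
Round 4: Eta vs Gamma — 15–8, Eta advances.
Round 5: Eta vs Lambda — 15–8, Eta advances.
Eta survives the agenda.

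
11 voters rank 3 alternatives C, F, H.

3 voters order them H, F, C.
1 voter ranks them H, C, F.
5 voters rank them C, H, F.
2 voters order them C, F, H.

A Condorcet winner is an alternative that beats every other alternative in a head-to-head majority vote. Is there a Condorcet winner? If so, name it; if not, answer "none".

C

Pairwise majorities:
C vs F: C preferred on 1+5+2 = 8 ballots; C wins 8–3.
C–H: C 7–4.
F vs H: H, 9–2.
C beats each of F, H — C is the Condorcet winner.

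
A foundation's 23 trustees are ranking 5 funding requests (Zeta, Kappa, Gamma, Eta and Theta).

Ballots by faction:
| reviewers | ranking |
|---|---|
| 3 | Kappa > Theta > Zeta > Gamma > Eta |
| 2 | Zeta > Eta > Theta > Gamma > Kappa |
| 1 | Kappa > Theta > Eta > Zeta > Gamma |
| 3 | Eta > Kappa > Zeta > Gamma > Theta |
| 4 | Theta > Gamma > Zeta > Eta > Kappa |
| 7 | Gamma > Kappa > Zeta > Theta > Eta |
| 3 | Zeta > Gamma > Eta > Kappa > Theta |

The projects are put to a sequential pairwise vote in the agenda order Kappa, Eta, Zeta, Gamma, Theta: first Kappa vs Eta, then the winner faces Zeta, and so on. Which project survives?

Round 1: Kappa vs Eta — 11–12, Eta advances.
Round 2: Eta vs Zeta — 4–19, Zeta advances.
Round 3: Zeta vs Gamma — 12–11, Zeta advances.
Round 4: Zeta vs Theta — 15–8, Zeta advances.
Zeta survives the agenda.

Zeta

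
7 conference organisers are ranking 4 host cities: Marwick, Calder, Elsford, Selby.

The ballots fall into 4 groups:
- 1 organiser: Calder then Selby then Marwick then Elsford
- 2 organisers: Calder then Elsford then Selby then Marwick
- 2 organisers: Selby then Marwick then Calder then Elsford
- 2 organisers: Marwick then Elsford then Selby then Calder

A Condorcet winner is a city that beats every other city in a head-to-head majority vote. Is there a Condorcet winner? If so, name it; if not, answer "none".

none

Pairwise majorities:
Marwick vs Calder: Marwick, 4–3.
Marwick vs Elsford: Marwick, 5–2.
Marwick vs Selby: Selby, 5–2.
Calder vs Elsford: Calder, 5–2.
Calder–Selby: Selby 4–3.
Elsford–Selby: Elsford 4–3.
Each city drops at least one matchup (Marwick loses to Selby; Calder loses to Marwick; Elsford loses to Marwick; Selby loses to Elsford); the cycle Marwick beats Elsford beats Selby beats Marwick rules out a Condorcet winner.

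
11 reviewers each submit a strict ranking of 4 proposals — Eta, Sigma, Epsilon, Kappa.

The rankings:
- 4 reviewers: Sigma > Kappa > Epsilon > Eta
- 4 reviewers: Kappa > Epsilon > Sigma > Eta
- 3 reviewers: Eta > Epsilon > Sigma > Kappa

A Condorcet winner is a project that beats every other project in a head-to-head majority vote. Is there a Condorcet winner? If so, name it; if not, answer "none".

none

Check each pair by majority over 11 ballots:
Eta vs Sigma: 3 for Eta, 8 for Sigma — Sigma by 8–3.
Eta vs Epsilon: Eta is ranked higher on 3 ballots, Epsilon on 8. Epsilon wins 8–3.
Eta vs Kappa: 3 for Eta, 8 for Kappa — Kappa by 8–3.
Sigma vs Epsilon: Sigma is ranked higher on 4 ballots, Epsilon on 7. Epsilon wins 7–4.
Sigma vs Kappa: 7 to 4, Sigma.
Epsilon vs Kappa: 3 to 8, Kappa.
No project is unbeaten: Eta loses to Sigma; Sigma loses to Epsilon; Epsilon loses to Kappa; Kappa loses to Sigma. In particular Sigma → Kappa → Epsilon → Sigma is a majority cycle — no Condorcet winner exists.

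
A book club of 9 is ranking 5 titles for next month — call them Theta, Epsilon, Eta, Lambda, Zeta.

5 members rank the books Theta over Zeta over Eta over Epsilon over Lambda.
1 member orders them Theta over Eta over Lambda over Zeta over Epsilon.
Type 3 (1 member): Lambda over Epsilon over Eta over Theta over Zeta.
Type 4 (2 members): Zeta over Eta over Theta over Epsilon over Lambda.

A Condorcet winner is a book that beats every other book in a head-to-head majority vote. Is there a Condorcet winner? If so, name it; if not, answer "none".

Theta

Check each pair by majority over 9 ballots:
Theta vs Epsilon: 5+1+2 = 8 for Theta, 1 for Epsilon — Theta by 8–1.
Theta vs Eta: Theta preferred on 5+1 = 6 ballots; Theta wins 6–3.
Theta vs Lambda: Theta preferred on 5+1+2 = 8 ballots; Theta wins 8–1.
Theta vs Zeta: Theta is ranked higher on 5+1+1 = 7 ballots, Zeta on 2. Theta wins 7–2.
Epsilon vs Eta: 1 for Epsilon, 8 for Eta — Eta by 8–1.
Epsilon vs Lambda: 7 to 2, Epsilon.
Epsilon vs Zeta: 1 for Epsilon, 8 for Zeta — Zeta by 8–1.
Eta vs Lambda: 5+1+2 = 8 for Eta, 1 for Lambda — Eta by 8–1.
Eta vs Zeta: Eta is ranked higher on 1+1 = 2 ballots, Zeta on 7. Zeta wins 7–2.
Lambda vs Zeta: Lambda preferred on 1+1 = 2 ballots; Zeta wins 7–2.
Theta defeats every rival head-to-head and is the Condorcet winner.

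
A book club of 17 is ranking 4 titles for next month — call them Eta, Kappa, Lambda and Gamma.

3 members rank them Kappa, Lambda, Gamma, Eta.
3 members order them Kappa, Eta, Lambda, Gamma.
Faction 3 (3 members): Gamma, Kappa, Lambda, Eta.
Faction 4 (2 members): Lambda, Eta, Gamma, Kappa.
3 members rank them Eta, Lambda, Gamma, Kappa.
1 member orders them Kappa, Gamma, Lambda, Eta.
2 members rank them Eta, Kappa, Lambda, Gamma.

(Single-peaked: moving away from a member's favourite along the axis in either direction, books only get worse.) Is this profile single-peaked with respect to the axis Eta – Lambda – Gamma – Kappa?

no

Axis positions: Eta=1, Lambda=2, Gamma=3, Kappa=4.
Faction 1: ranking walks positions 4-2-3-1; Lambda is ranked above Gamma even though Gamma lies between Lambda and the peak Kappa on the axis — preferences dip and rise again. Not single-peaked.
Faction 2: ranking walks positions 4-1-2-3; Eta is ranked above Gamma even though Gamma lies between Eta and the peak Kappa on the axis — preferences dip and rise again. Not single-peaked.
Faction 3 (peak Gamma at position 3): ranking walks positions 3-4-2-1, expanding outward from the peak — single-peaked.
Faction 4 (peak Lambda at position 2): ranking walks positions 2-1-3-4, expanding outward from the peak — single-peaked.
Faction 5 (peak Eta at position 1): ranking walks positions 1-2-3-4, expanding outward from the peak — single-peaked.
Faction 6 (peak Kappa at position 4): ranking walks positions 4-3-2-1, expanding outward from the peak — single-peaked.
Faction 7: ranking walks positions 1-4-2-3; Kappa is ranked above Lambda even though Lambda lies between Kappa and the peak Eta on the axis — preferences dip and rise again. Not single-peaked.
Faction 1 violates single-peakedness, so the profile is not single-peaked on this axis.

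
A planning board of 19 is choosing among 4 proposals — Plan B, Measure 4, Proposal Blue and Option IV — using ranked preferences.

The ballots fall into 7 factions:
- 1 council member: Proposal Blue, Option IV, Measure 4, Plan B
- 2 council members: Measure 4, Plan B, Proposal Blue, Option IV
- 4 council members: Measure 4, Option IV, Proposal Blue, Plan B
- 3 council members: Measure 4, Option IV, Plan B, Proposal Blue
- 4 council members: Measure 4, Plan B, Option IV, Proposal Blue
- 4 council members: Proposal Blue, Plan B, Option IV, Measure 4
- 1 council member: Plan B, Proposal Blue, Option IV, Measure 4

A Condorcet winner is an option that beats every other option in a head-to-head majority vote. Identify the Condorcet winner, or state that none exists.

Measure 4

Check each pair by majority over 19 ballots:
Plan B vs Measure 4: Measure 4, 14–5.
Plan B vs Proposal Blue: Plan B wins 10–9.
Plan B–Option IV: Plan B 11–8.
Measure 4 vs Proposal Blue: Measure 4, 13–6.
Measure 4 vs Option IV: Measure 4 wins 13–6.
Proposal Blue vs Option IV: Option IV wins 11–8.
Measure 4 beats each of Plan B, Proposal Blue, Option IV — Measure 4 is the Condorcet winner.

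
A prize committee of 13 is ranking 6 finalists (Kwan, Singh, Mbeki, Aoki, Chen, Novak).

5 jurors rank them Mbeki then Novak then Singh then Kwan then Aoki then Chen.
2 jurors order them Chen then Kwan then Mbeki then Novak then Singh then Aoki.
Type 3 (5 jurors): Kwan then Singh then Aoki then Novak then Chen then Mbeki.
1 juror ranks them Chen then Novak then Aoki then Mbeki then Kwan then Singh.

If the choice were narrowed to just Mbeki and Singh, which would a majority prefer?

Ballots ranking Mbeki above Singh: 5 + 2 + 1 = 8.
Ballots ranking Singh above Mbeki: 13 − 8 = 5.
Mbeki wins the head-to-head 8–5.

Mbeki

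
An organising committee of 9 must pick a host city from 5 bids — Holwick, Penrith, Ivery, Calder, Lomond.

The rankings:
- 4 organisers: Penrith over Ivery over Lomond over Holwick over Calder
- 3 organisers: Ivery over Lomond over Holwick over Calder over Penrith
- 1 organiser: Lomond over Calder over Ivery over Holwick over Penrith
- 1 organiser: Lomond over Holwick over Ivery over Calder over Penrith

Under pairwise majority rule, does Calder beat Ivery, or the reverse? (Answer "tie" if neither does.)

Ballots ranking Calder above Ivery: 1.
Ballots ranking Ivery above Calder: 9 − 1 = 8.
Ivery wins the head-to-head 8–1.

Ivery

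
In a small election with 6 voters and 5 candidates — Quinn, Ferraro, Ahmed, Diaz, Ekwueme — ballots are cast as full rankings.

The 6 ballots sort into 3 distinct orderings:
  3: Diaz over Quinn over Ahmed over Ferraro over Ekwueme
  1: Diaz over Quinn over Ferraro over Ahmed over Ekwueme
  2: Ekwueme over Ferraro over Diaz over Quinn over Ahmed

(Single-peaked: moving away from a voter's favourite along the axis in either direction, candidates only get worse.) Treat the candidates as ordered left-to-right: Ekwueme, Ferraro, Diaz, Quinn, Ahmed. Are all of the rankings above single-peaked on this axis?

yes

Axis positions: Ekwueme=1, Ferraro=2, Diaz=3, Quinn=4, Ahmed=5.
Type 1 (peak Diaz at position 3): ranking walks positions 3-4-5-2-1, expanding outward from the peak — single-peaked.
Type 2 (peak Diaz at position 3): ranking walks positions 3-4-2-5-1, expanding outward from the peak — single-peaked.
Type 3 (peak Ekwueme at position 1): ranking walks positions 1-2-3-4-5, expanding outward from the peak — single-peaked.
Every ranking is single-peaked on this axis.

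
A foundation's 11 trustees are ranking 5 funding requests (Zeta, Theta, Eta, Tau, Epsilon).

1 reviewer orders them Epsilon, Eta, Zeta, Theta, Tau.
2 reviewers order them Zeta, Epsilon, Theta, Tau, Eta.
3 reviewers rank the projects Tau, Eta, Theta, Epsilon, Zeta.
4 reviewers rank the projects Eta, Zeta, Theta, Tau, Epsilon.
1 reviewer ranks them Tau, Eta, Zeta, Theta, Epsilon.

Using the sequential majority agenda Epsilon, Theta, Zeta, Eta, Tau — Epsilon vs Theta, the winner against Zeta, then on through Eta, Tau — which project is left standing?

Tau

Round 1: Epsilon vs Theta — 3–8, Theta advances.
Round 2: Theta vs Zeta — 3–8, Zeta advances.
Round 3: Zeta vs Eta — 2–9, Eta advances.
Round 4: Eta vs Tau — 5–6, Tau advances.
Tau survives the agenda.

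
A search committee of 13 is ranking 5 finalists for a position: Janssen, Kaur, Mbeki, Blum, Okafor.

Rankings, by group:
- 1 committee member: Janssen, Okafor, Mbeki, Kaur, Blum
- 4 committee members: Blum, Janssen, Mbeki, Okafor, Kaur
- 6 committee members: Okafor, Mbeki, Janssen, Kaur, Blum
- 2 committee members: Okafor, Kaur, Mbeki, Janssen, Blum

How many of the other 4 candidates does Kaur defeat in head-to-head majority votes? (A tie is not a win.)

1

Kaur against each rival (13 committee members):
Kaur vs Janssen: Janssen wins 11–2.
Kaur vs Mbeki: 2 for Kaur, 11 for Mbeki — Mbeki by 11–2.
Kaur vs Blum: Kaur is ranked higher on 1+6+2 = 9 ballots, Blum on 4. Kaur wins 9–4.
Kaur vs Okafor: Okafor, 13–0.
Kaur beats Blum; loses to Janssen, Mbeki, Okafor — 1 pairwise win.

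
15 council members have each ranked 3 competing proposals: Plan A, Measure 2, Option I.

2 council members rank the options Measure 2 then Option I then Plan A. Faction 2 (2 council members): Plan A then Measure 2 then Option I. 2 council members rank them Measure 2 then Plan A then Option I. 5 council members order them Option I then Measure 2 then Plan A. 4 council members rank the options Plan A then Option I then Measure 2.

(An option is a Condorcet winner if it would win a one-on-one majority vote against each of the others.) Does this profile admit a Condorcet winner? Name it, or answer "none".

Head-to-head results (15 council members):
Plan A vs Measure 2: Plan A preferred on 2+4 = 6 ballots; Measure 2 wins 9–6.
Plan A vs Option I: 2+2+4 = 8 for Plan A, 7 for Option I — Plan A by 8–7.
Measure 2–Option I: Option I 9–6.
Every option loses at least once (Plan A loses to Measure 2; Measure 2 loses to Option I; Option I loses to Plan A). The majority relation contains the cycle Plan A beats Option I beats Measure 2 beats Plan A, so there is no Condorcet winner.

none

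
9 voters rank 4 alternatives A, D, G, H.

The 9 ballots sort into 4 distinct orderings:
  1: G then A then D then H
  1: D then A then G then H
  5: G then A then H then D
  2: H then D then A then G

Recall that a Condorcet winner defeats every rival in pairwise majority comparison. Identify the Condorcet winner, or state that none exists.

Head-to-head results (9 voters):
A vs D: A is ranked higher on 1+5 = 6 ballots, D on 3. A wins 6–3.
A vs G: 1+2 = 3 for A, 6 for G — G by 6–3.
A vs H: 7 to 2, A.
D vs G: D preferred on 1+2 = 3 ballots; G wins 6–3.
D vs H: D is ranked higher on 1+1 = 2 ballots, H on 7. H wins 7–2.
G vs H: 7 to 2, G.
G wins every pairwise contest, so G is the Condorcet winner.

G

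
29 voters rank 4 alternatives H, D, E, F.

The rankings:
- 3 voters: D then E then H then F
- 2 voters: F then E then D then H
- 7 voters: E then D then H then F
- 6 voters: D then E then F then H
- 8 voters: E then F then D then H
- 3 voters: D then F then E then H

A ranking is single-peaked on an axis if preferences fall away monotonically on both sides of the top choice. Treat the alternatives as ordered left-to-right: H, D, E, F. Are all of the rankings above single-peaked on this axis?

no

Axis positions: H=1, D=2, E=3, F=4.
Cluster 1 (peak D at position 2): ranking walks positions 2-3-1-4, expanding outward from the peak — single-peaked.
Cluster 2 (peak F at position 4): ranking walks positions 4-3-2-1, expanding outward from the peak — single-peaked.
Cluster 3 (peak E at position 3): ranking walks positions 3-2-1-4, expanding outward from the peak — single-peaked.
Cluster 4 (peak D at position 2): ranking walks positions 2-3-4-1, expanding outward from the peak — single-peaked.
Cluster 5 (peak E at position 3): ranking walks positions 3-4-2-1, expanding outward from the peak — single-peaked.
Cluster 6: ranking walks positions 2-4-3-1; F is ranked above E even though E lies between F and the peak D on the axis — preferences dip and rise again. Not single-peaked.
Cluster 6 violates single-peakedness, so the profile is not single-peaked on this axis.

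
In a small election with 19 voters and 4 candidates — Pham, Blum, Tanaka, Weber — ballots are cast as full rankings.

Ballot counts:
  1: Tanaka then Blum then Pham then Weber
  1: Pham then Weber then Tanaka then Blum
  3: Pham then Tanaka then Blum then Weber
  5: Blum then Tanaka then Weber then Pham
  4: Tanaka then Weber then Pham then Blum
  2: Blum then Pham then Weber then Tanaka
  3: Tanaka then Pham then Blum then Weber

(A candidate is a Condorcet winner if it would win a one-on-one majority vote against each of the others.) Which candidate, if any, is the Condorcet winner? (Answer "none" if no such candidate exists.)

Head-to-head results (19 voters):
Pham vs Blum: Pham is ranked higher on 1+3+4+3 = 11 ballots, Blum on 8. Pham wins 11–8.
Pham vs Tanaka: Pham is ranked higher on 1+3+2 = 6 ballots, Tanaka on 13. Tanaka wins 13–6.
Pham vs Weber: 1+1+3+2+3 = 10 for Pham, 9 for Weber — Pham by 10–9.
Blum vs Tanaka: Blum is ranked higher on 5+2 = 7 ballots, Tanaka on 12. Tanaka wins 12–7.
Blum vs Weber: Blum is ranked higher on 1+3+5+2+3 = 14 ballots, Weber on 5. Blum wins 14–5.
Tanaka vs Weber: Tanaka preferred on 1+3+5+4+3 = 16 ballots; Tanaka wins 16–3.
Tanaka wins every pairwise contest, so Tanaka is the Condorcet winner.

Tanaka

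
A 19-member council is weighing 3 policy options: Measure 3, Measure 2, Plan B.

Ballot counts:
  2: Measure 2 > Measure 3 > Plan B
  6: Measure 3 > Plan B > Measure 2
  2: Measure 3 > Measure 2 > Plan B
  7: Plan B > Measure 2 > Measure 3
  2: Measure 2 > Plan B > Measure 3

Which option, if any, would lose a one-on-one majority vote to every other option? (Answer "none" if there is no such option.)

Pairwise majorities:
Measure 3 vs Measure 2: Measure 2 wins 11–8.
Measure 3 vs Plan B: 10 to 9, Measure 3.
Measure 2 vs Plan B: 2+2+2 = 6 for Measure 2, 13 for Plan B — Plan B by 13–6.
No option is winless: Measure 3 beats Plan B; Measure 2 beats Measure 3; Plan B beats Measure 2. There is no Condorcet loser.

none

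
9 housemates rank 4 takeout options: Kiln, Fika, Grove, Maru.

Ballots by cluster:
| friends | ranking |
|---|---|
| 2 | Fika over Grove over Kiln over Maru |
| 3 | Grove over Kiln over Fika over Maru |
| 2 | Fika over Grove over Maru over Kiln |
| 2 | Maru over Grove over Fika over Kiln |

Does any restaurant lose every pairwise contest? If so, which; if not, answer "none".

Maru

Head-to-head results (9 friends):
Kiln–Fika: Fika 6–3.
Kiln vs Grove: 0 for Kiln, 9 for Grove — Grove by 9–0.
Kiln–Maru: Kiln 5–4.
Fika vs Grove: Fika is ranked higher on 2+2 = 4 ballots, Grove on 5. Grove wins 5–4.
Fika vs Maru: Fika wins 7–2.
Grove vs Maru: 2+3+2 = 7 for Grove, 2 for Maru — Grove by 7–2.
Maru loses to every other restaurant — it is the Condorcet loser.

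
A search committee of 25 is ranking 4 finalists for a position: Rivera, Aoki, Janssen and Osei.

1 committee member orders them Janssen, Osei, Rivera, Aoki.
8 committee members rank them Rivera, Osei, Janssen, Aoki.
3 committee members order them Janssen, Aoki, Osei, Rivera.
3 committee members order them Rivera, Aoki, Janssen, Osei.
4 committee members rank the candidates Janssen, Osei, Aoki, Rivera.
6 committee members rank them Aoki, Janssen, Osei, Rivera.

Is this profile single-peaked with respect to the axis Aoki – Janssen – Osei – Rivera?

Axis positions: Aoki=1, Janssen=2, Osei=3, Rivera=4.
Type 1 (peak Janssen at position 2): ranking walks positions 2-3-4-1, expanding outward from the peak — single-peaked.
Type 2 (peak Rivera at position 4): ranking walks positions 4-3-2-1, expanding outward from the peak — single-peaked.
Type 3 (peak Janssen at position 2): ranking walks positions 2-1-3-4, expanding outward from the peak — single-peaked.
Type 4: ranking walks positions 4-1-2-3; Aoki is ranked above Osei even though Osei lies between Aoki and the peak Rivera on the axis — preferences dip and rise again. Not single-peaked.
Type 5 (peak Janssen at position 2): ranking walks positions 2-3-1-4, expanding outward from the peak — single-peaked.
Type 6 (peak Aoki at position 1): ranking walks positions 1-2-3-4, expanding outward from the peak — single-peaked.
Type 4 violates single-peakedness, so the profile is not single-peaked on this axis.

no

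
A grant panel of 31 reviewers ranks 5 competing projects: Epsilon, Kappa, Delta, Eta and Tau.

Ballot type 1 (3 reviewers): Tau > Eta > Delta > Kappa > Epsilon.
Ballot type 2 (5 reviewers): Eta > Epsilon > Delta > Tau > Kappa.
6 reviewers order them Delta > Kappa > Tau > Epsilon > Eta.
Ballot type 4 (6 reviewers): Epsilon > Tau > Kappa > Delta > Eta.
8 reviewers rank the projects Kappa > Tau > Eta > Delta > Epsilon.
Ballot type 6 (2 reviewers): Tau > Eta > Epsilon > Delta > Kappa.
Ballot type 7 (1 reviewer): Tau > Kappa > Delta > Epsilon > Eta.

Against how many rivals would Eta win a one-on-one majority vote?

2

Eta against each rival (31 reviewers):
Eta vs Epsilon: Eta, 18–13.
Eta vs Kappa: Kappa wins 21–10.
Eta–Delta: Eta 18–13.
Eta vs Tau: Tau wins 26–5.
Eta beats Epsilon, Delta; loses to Kappa, Tau — 2 pairwise wins.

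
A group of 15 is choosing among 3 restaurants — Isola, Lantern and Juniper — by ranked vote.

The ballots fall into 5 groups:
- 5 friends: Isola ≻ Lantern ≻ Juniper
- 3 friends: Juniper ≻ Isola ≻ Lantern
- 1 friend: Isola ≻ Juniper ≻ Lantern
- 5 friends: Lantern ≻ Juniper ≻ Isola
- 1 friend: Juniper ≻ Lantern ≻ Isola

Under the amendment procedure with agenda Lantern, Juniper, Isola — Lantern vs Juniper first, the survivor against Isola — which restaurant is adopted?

Isola

Round 1: Lantern vs Juniper — 10–5, Lantern advances.
Round 2: Lantern vs Isola — 6–9, Isola advances.
Isola survives the agenda.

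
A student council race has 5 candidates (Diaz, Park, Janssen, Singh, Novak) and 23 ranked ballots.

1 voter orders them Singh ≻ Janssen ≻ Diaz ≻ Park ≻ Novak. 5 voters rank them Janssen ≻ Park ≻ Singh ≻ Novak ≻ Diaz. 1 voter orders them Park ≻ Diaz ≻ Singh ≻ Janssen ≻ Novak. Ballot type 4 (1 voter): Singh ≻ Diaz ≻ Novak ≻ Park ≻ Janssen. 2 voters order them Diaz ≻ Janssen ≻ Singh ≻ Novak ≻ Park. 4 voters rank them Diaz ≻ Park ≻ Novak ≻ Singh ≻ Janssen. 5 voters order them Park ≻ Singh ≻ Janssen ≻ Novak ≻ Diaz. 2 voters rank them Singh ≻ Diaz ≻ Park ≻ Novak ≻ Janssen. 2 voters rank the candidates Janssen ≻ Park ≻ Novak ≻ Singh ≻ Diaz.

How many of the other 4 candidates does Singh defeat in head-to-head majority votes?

3

Singh against each rival (23 voters):
Singh vs Diaz: 16 to 7, Singh.
Singh vs Park: Park, 17–6.
Singh vs Janssen: 1+1+1+4+5+2 = 14 for Singh, 9 for Janssen — Singh by 14–9.
Singh vs Novak: Singh wins 17–6.
Singh beats Diaz, Janssen, Novak; loses to Park — 3 pairwise wins.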